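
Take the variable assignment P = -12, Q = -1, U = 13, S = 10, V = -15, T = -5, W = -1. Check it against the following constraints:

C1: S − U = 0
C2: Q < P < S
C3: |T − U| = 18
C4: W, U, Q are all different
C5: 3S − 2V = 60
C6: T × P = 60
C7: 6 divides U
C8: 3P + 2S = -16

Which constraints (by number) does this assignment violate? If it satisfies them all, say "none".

Constraints 1, 2, 4, and 7 are violated.

C1: S − U = 10 − 13 = -3, not 0  ✗
C2: values -1, -12, 10; Q = -1 is not < P = -12  ✗
C3: |-5 − 13| = 18  ✓
C4: W = Q = -1, not all different  ✗
C5: 3S − 2V = 3(10) − 2(-15) = 60  ✓
C6: T × P = -5 × (-12) = 60  ✓
C7: 13 = 6×2 + 1, so 6 does not divide 13  ✗
C8: 3P + 2S = 3(-12) + 2(10) = -16  ✓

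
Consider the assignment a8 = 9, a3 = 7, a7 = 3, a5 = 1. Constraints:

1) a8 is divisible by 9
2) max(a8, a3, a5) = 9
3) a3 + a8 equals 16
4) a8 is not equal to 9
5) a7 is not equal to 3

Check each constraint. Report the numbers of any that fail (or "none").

1) 9 / 9 = 1, so 9 divides 9 — holds.
2) max(9, 7, 1) = 9 — holds.
3) a3 + a8 = 7 + 9 = 16 — holds.
4) a8 = 9, but 9 is required to differ — does not hold.
5) a7 = 3, but 3 is required to differ — does not hold.

Constraints 4, 5 do not hold.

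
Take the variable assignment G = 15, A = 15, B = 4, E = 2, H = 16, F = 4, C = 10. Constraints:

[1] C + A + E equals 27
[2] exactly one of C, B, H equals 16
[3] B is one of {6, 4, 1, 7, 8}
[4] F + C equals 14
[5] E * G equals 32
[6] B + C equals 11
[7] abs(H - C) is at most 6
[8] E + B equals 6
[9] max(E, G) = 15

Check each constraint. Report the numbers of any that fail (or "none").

No — constraints 5 and 6 are not satisfied.

[1] C + A + E = 10 + 15 + 2 = 27  true
[2] C=10, B=4, H=16; 1 of them equals 16  true
[3] B = 4 is in {6, 4, 1, 7, 8}  true
[4] F + C = 4 + 10 = 14  true
[5] E * G = 2 * 15 = 30, not 32  false
[6] B + C = 4 + 10 = 14, not 11  false
[7] abs(16 - 10) = 6; 6 ≤ 6  true
[8] E + B = 2 + 4 = 6  true
[9] max(2, 15) = 15  true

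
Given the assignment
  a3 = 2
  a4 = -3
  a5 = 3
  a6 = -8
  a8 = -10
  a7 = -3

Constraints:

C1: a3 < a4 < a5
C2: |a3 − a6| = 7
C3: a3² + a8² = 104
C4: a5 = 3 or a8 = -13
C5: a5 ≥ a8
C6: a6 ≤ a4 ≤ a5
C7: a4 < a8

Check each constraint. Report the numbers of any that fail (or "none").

Violated: 1, 2, and 7.

C1: values 2, -3, 3; a3 = 2 is not < a4 = -3 — does not hold.
C2: |2 − (-8)| = 10, not 7 — does not hold.
C3: a3² + a8² = 2² + (-10)² = 4 + 100 = 104 — holds.
C4: a5 = 3 = 3 (first disjunct) — holds.
C5: a5 = 3, a8 = -10; 3 ≥ -10 — holds.
C6: values -8 ≤ -3 ≤ 3 — holds.
C7: a4 = -3, a8 = -10; -3 ≥ -10 (want <) — does not hold.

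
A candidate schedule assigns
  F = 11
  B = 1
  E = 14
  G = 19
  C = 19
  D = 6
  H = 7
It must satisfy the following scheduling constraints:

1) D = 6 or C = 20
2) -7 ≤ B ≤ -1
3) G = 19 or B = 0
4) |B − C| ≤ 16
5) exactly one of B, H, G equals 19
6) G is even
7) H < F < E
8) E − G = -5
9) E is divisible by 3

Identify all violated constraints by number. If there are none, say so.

1) D = 6 = 6 (first disjunct) — satisfied.
2) B = 1 is outside [-7, -1] — violated.
3) G = 19 = 19 (first disjunct) — satisfied.
4) |1 − 19| = 18; 18 > 16, exceeds bound 16 — violated.
5) B=1, H=7, G=19; 1 of them equals 19 — satisfied.
6) G = 19 is odd — violated.
7) values 7 < 11 < 14 — satisfied.
8) E − G = 14 − 19 = -5 — satisfied.
9) 14 = 3×4 + 2, so 3 does not divide 14 — violated.

Constraints 2, 4, 6, and 9 are violated.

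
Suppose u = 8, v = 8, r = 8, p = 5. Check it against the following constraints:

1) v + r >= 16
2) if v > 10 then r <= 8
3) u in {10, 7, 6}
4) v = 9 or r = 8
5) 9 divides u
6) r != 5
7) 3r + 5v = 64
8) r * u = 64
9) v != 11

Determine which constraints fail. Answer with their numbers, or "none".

1) v + r = 8 + 8 = 16; 16 ≥ 16  holds
2) v = 8, not > 10; antecedent false, conditional vacuously true  holds
3) u = 8 is not in {10, 7, 6}  fails
4) v = 8 ≠ 9, but r = 8 = 8 (second disjunct)  holds
5) 8 = 9*0 + 8, so 9 does not divide 8  fails
6) r = 8, and 8 ≠ 5  holds
7) 3r + 5v = 3(8) + 5(8) = 64  holds
8) r * u = 8 * 8 = 64  holds
9) v = 8, and 8 ≠ 11  holds

Constraints 3, 5 are violated.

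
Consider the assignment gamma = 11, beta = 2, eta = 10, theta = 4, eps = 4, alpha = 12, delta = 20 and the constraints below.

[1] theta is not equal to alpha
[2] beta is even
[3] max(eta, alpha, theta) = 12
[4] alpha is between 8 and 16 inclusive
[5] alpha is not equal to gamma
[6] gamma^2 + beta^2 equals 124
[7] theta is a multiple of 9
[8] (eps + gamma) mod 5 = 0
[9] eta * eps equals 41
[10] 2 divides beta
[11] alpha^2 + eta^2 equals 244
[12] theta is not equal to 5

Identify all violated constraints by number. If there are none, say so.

[1] theta = 4, alpha = 12; distinct — holds.
[2] beta = 2 is even — holds.
[3] max(10, 12, 4) = 12 — holds.
[4] alpha = 12 lies in [8, 16] — holds.
[5] alpha = 12, gamma = 11; distinct — holds.
[6] gamma^2 + beta^2 = 11^2 + 2^2 = 121 + 4 = 125, not 124 — does not hold.
[7] 4 = 9*0 + 4, so 9 does not divide 4 — does not hold.
[8] eps + gamma = 15; 15 mod 5 = 0 — holds.
[9] eta * eps = 10 * 4 = 40, not 41 — does not hold.
[10] 2 / 2 = 1, so 2 divides 2 — holds.
[11] alpha^2 + eta^2 = 12^2 + 10^2 = 144 + 100 = 244 — holds.
[12] theta = 4, and 4 ≠ 5 — holds.

Violated: 6, 7, 9.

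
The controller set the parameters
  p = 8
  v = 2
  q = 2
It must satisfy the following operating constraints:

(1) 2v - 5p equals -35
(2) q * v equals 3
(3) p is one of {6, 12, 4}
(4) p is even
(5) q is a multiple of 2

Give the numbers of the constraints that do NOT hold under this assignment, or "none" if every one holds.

(1) 2v - 5p = 2(2) - 5(8) = -36, not -35 — violated.
(2) q * v = 2 * 2 = 4, not 3 — violated.
(3) p = 8 is not in {6, 12, 4} — violated.
(4) p = 8 is even — OK.
(5) 2 / 2 = 1, so 2 divides 2 — OK.

Violated: 1, 2, 3.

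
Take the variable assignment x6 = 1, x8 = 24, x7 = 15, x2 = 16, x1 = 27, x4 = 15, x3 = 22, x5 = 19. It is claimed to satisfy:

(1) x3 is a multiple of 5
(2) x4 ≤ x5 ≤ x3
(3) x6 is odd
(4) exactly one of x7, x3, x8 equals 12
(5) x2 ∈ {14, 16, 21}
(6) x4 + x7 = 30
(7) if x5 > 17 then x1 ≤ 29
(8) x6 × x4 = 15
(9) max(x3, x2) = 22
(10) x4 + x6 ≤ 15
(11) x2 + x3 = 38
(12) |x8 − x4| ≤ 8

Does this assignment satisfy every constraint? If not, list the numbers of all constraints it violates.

(1) 22 = 5×4 + 2, so 5 does not divide 22 — violated.
(2) values 15 ≤ 19 ≤ 22 — satisfied.
(3) x6 = 1 is odd — satisfied.
(4) x7=15, x3=22, x8=24; 0 of them equal 12, not exactly one — violated.
(5) x2 = 16 is in {14, 16, 21} — satisfied.
(6) x4 + x7 = 15 + 15 = 30 — satisfied.
(7) x5 = 19 > 17, so we need x1 ≤ 29; x1 = 27 ≤ 29 — satisfied.
(8) x6 × x4 = 1 × 15 = 15 — satisfied.
(9) max(22, 16) = 22 — satisfied.
(10) x4 + x6 = 15 + 1 = 16; 16 > 15, bound 15 not met — violated.
(11) x2 + x3 = 16 + 22 = 38 — satisfied.
(12) |24 − 15| = 9; 9 > 8, exceeds bound 8 — violated.

No — constraints 1, 4, 10, 12 are not satisfied.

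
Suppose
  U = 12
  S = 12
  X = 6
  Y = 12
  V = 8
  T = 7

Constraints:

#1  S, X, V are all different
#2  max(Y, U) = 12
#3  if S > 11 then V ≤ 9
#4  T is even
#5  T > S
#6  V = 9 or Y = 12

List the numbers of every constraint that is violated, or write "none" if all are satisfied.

The assignment fails constraints 4 and 5.

#1 values 12, 6, 8 are pairwise distinct  true
#2 max(12, 12) = 12  true
#3 S = 12 > 11, so we need V ≤ 9; V = 8 ≤ 9  true
#4 T = 7 is odd  false
#5 T = 7, S = 12; 7 ≤ 12 (want >)  false
#6 V = 8 ≠ 9, but Y = 12 = 12 (second disjunct)  true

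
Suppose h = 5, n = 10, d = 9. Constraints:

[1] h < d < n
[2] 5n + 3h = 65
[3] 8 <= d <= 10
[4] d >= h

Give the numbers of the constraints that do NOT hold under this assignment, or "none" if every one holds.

[1] values 5 < 9 < 10 — OK.
[2] 5n + 3h = 5(10) + 3(5) = 65 — OK.
[3] d = 9 lies in [8, 10] — OK.
[4] d = 9, h = 5; 9 ≥ 5 — OK.

All constraints are satisfied.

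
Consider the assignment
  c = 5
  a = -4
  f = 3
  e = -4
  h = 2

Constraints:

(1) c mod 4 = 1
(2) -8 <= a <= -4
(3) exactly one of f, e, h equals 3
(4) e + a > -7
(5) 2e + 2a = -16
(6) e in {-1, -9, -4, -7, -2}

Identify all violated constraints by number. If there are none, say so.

Constraint 4 does not hold.

(1) 5 mod 4 = 1  yes
(2) a = -4 lies in [-8, -4]  yes
(3) f=3, e=-4, h=2; 1 of them equals 3  yes
(4) e + a = -4 + (-4) = -8; -8 ≤ -7, bound -7 not met  no
(5) 2e + 2a = 2(-4) + 2(-4) = -16  yes
(6) e = -4 is in {-1, -9, -4, -7, -2}  yes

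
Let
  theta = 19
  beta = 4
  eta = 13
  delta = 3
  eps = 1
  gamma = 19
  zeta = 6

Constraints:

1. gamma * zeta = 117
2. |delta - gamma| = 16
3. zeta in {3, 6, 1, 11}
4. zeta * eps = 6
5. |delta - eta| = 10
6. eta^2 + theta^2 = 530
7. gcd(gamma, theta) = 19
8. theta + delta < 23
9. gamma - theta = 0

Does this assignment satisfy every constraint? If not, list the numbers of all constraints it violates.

Constraint 1 is violated.

1. gamma * zeta = 19 * 6 = 114, not 117  fails
2. |3 - 19| = 16  holds
3. zeta = 6 is in {3, 6, 1, 11}  holds
4. zeta * eps = 6 * 1 = 6  holds
5. |3 - 13| = 10  holds
6. eta^2 + theta^2 = 13^2 + 19^2 = 169 + 361 = 530  holds
7. gcd(19, 19) = 19  holds
8. theta + delta = 19 + 3 = 22; 22 < 23  holds
9. gamma - theta = 19 - 19 = 0  holds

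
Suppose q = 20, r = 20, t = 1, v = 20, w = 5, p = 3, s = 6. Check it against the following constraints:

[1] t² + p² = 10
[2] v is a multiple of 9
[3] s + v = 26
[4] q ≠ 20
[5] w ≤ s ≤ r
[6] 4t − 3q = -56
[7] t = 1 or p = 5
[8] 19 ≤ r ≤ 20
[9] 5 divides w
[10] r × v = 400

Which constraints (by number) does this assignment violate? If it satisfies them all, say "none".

No — constraints 2, 4 are not satisfied.

[1] t² + p² = 1² + 3² = 1 + 9 = 10  true
[2] 20 = 9×2 + 2, so 9 does not divide 20  false
[3] s + v = 6 + 20 = 26  true
[4] q = 20, but 20 is required to differ  false
[5] values 5 ≤ 6 ≤ 20  true
[6] 4t − 3q = 4(1) − 3(20) = -56  true
[7] t = 1 = 1 (first disjunct)  true
[8] r = 20 lies in [19, 20]  true
[9] 5 / 5 = 1, so 5 divides 5  true
[10] r × v = 20 × 20 = 400  true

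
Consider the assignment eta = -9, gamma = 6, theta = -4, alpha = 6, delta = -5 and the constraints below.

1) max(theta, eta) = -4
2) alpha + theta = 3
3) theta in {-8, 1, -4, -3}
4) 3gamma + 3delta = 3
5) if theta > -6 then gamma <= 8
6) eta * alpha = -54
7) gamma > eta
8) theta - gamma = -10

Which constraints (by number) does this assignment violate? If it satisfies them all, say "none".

1) max(-4, -9) = -4 — OK.
2) alpha + theta = 6 + (-4) = 2, not 3 — violated.
3) theta = -4 is in {-8, 1, -4, -3} — OK.
4) 3gamma + 3delta = 3(6) + 3(-5) = 3 — OK.
5) theta = -4 > -6, so we need gamma ≤ 8; gamma = 6 ≤ 8 — OK.
6) eta * alpha = -9 * 6 = -54 — OK.
7) gamma = 6, eta = -9; 6 > -9 — OK.
8) theta - gamma = -4 - 6 = -10 — OK.

Constraint 2 does not hold.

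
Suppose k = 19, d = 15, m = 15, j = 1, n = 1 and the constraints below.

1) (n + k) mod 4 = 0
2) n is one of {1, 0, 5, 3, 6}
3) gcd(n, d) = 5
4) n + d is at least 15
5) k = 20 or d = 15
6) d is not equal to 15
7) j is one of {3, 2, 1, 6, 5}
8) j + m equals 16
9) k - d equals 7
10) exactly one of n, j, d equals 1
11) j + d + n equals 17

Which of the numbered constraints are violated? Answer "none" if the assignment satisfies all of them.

1) n + k = 20; 20 mod 4 = 0 — OK.
2) n = 1 is in {1, 0, 5, 3, 6} — OK.
3) gcd(1, 15) = 1, not 5 — violated.
4) n + d = 1 + 15 = 16; 16 ≥ 15 — OK.
5) k = 19 ≠ 20, but d = 15 = 15 (second disjunct) — OK.
6) d = 15, but 15 is required to differ — violated.
7) j = 1 is in {3, 2, 1, 6, 5} — OK.
8) j + m = 1 + 15 = 16 — OK.
9) k - d = 19 - 15 = 4, not 7 — violated.
10) n=1, j=1, d=15; 2 of them equal 1, not exactly one — violated.
11) j + d + n = 1 + 15 + 1 = 17 — OK.

Violated: 3, 6, 9, and 10.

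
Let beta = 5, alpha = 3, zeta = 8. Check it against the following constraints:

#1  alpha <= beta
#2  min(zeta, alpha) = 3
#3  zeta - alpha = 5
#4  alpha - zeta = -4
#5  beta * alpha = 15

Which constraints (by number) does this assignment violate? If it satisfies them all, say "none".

Constraint 4 is violated.

#1 alpha = 3, beta = 5; 3 ≤ 5 — OK.
#2 min(8, 3) = 3 — OK.
#3 zeta - alpha = 8 - 3 = 5 — OK.
#4 alpha - zeta = 3 - 8 = -5, not -4 — violated.
#5 beta * alpha = 5 * 3 = 15 — OK.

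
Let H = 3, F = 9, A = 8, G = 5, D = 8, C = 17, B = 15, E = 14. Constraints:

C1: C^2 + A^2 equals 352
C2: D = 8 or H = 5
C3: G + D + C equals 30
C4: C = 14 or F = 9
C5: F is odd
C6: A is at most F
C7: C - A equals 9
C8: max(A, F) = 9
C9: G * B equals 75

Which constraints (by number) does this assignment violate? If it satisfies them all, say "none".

C1: C^2 + A^2 = 17^2 + 8^2 = 289 + 64 = 353, not 352 — violated.
C2: D = 8 = 8 (first disjunct) — satisfied.
C3: G + D + C = 5 + 8 + 17 = 30 — satisfied.
C4: C = 17 ≠ 14, but F = 9 = 9 (second disjunct) — satisfied.
C5: F = 9 is odd — satisfied.
C6: A = 8, F = 9; 8 ≤ 9 — satisfied.
C7: C - A = 17 - 8 = 9 — satisfied.
C8: max(8, 9) = 9 — satisfied.
C9: G * B = 5 * 15 = 75 — satisfied.

Constraint 1 does not hold.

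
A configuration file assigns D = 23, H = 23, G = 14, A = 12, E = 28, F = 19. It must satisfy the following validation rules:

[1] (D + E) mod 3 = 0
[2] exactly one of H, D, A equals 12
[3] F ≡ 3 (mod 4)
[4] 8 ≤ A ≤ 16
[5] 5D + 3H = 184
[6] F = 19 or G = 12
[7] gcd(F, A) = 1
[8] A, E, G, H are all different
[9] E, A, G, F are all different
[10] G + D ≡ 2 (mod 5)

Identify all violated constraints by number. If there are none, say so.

Yes — all constraints hold.

[1] D + E = 51; 51 mod 3 = 0 — holds.
[2] H=23, D=23, A=12; 1 of them equals 12 — holds.
[3] 19 mod 4 = 3 — holds.
[4] A = 12 lies in [8, 16] — holds.
[5] 5D + 3H = 5(23) + 3(23) = 184 — holds.
[6] F = 19 = 19 (first disjunct) — holds.
[7] gcd(19, 12) = 1 — holds.
[8] values 12, 28, 14, 23 are pairwise distinct — holds.
[9] values 28, 12, 14, 19 are pairwise distinct — holds.
[10] G + D = 37; 37 mod 5 = 2 — holds.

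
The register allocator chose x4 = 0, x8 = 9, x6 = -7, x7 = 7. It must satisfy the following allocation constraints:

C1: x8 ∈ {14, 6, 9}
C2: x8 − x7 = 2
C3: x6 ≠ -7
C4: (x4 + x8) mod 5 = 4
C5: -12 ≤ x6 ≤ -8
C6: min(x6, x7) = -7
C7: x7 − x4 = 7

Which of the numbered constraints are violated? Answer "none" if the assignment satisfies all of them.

Constraints 3, 5 do not hold.

C1: x8 = 9 is in {14, 6, 9}  OK
C2: x8 − x7 = 9 − 7 = 2  OK
C3: x6 = -7, but -7 is required to differ  FAIL
C4: x4 + x8 = 9; 9 mod 5 = 4  OK
C5: x6 = -7 is outside [-12, -8]  FAIL
C6: min(-7, 7) = -7  OK
C7: x7 − x4 = 7 − 0 = 7  OK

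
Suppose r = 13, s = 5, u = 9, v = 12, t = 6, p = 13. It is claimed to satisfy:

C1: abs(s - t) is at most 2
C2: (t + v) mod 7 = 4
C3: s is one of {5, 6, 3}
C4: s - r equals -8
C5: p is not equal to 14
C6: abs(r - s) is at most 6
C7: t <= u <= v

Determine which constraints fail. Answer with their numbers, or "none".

C1: abs(5 - 6) = 1; 1 ≤ 2  yes
C2: t + v = 18; 18 mod 7 = 4  yes
C3: s = 5 is in {5, 6, 3}  yes
C4: s - r = 5 - 13 = -8  yes
C5: p = 13, and 13 ≠ 14  yes
C6: abs(13 - 5) = 8; 8 > 6, exceeds bound 6  no
C7: values 6 <= 9 <= 12  yes

Constraint 6 does not hold.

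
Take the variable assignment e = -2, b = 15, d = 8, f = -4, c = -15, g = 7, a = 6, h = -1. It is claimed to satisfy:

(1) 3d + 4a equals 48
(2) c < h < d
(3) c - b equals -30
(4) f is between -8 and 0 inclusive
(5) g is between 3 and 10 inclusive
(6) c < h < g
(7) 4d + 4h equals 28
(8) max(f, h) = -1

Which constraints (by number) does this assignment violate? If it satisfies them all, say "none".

(1) 3d + 4a = 3(8) + 4(6) = 48 — holds.
(2) values -15 < -1 < 8 — holds.
(3) c - b = -15 - 15 = -30 — holds.
(4) f = -4 lies in [-8, 0] — holds.
(5) g = 7 lies in [3, 10] — holds.
(6) values -15 < -1 < 7 — holds.
(7) 4d + 4h = 4(8) + 4(-1) = 28 — holds.
(8) max(-4, -1) = -1 — holds.

None — every constraint holds.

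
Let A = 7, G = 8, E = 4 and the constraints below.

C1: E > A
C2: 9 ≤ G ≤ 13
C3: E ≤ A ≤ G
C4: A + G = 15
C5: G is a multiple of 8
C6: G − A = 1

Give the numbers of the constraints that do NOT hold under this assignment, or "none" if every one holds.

C1: E = 4, A = 7; 4 ≤ 7 (want >) — violated.
C2: G = 8 is outside [9, 13] — violated.
C3: values 4 ≤ 7 ≤ 8 — satisfied.
C4: A + G = 7 + 8 = 15 — satisfied.
C5: 8 / 8 = 1, so 8 divides 8 — satisfied.
C6: G − A = 8 − 7 = 1 — satisfied.

Constraints 1, 2 do not hold.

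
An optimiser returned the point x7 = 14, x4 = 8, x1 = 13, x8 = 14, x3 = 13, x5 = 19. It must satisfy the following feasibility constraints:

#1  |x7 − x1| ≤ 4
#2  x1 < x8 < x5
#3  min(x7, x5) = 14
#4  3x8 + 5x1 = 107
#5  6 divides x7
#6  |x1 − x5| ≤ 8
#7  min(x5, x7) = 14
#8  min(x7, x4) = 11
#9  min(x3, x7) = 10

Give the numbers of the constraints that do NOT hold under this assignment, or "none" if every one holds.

Violated: 5, 8, and 9.

#1 |14 − 13| = 1; 1 ≤ 4 — satisfied.
#2 values 13 < 14 < 19 — satisfied.
#3 min(14, 19) = 14 — satisfied.
#4 3x8 + 5x1 = 3(14) + 5(13) = 107 — satisfied.
#5 14 = 6×2 + 2, so 6 does not divide 14 — violated.
#6 |13 − 19| = 6; 6 ≤ 8 — satisfied.
#7 min(19, 14) = 14 — satisfied.
#8 min(14, 8) = 8, not 11 — violated.
#9 min(13, 14) = 13, not 10 — violated.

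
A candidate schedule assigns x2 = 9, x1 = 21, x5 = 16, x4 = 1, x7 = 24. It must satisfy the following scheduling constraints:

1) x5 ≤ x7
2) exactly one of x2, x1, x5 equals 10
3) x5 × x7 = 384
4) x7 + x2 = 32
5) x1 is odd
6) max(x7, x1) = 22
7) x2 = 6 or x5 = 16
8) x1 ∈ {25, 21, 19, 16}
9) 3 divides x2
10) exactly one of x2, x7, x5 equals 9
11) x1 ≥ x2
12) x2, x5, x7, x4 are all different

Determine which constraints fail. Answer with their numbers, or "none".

The assignment fails constraints 2, 4, 6.

1) x5 = 16, x7 = 24; 16 ≤ 24  ✔
2) x2=9, x1=21, x5=16; 0 of them equal 10, not exactly one  ✘
3) x5 × x7 = 16 × 24 = 384  ✔
4) x7 + x2 = 24 + 9 = 33, not 32  ✘
5) x1 = 21 is odd  ✔
6) max(24, 21) = 24, not 22  ✘
7) x2 = 9 ≠ 6, but x5 = 16 = 16 (second disjunct)  ✔
8) x1 = 21 is in {25, 21, 19, 16}  ✔
9) 9 / 3 = 3, so 3 divides 9  ✔
10) x2=9, x7=24, x5=16; 1 of them equals 9  ✔
11) x1 = 21, x2 = 9; 21 ≥ 9  ✔
12) values 9, 16, 24, 1 are pairwise distinct  ✔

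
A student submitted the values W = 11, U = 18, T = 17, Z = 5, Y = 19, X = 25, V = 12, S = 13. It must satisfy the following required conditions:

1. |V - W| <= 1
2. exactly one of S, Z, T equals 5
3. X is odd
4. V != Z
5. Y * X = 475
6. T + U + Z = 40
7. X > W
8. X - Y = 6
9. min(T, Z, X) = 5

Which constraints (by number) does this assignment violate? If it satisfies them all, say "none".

No violations.

1. |12 - 11| = 1; 1 ≤ 1  yes
2. S=13, Z=5, T=17; 1 of them equals 5  yes
3. X = 25 is odd  yes
4. V = 12, Z = 5; distinct  yes
5. Y * X = 19 * 25 = 475  yes
6. T + U + Z = 17 + 18 + 5 = 40  yes
7. X = 25, W = 11; 25 > 11  yes
8. X - Y = 25 - 19 = 6  yes
9. min(17, 5, 25) = 5  yes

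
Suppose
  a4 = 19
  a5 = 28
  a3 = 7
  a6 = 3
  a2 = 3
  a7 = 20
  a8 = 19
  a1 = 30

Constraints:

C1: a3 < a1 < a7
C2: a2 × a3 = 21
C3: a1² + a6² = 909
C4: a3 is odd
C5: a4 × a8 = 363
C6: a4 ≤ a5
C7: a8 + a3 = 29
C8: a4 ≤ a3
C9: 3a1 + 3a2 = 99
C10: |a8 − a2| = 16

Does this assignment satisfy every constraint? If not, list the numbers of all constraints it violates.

No — constraints 1, 5, 7, and 8 are not satisfied.

C1: values 7, 30, 20; a1 = 30 is not < a7 = 20 — does not hold.
C2: a2 × a3 = 3 × 7 = 21 — holds.
C3: a1² + a6² = 30² + 3² = 900 + 9 = 909 — holds.
C4: a3 = 7 is odd — holds.
C5: a4 × a8 = 19 × 19 = 361, not 363 — does not hold.
C6: a4 = 19, a5 = 28; 19 ≤ 28 — holds.
C7: a8 + a3 = 19 + 7 = 26, not 29 — does not hold.
C8: a4 = 19, a3 = 7; 19 > 7 (want ≤) — does not hold.
C9: 3a1 + 3a2 = 3(30) + 3(3) = 99 — holds.
C10: |19 − 3| = 16 — holds.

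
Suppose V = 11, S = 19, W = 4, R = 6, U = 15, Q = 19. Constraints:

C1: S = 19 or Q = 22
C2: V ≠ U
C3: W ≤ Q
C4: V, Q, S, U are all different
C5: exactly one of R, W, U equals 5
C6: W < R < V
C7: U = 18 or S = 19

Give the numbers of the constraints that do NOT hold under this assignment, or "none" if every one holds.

C1: S = 19 = 19 (first disjunct)  yes
C2: V = 11, U = 15; distinct  yes
C3: W = 4, Q = 19; 4 ≤ 19  yes
C4: Q = S = 19, not all different  no
C5: R=6, W=4, U=15; 0 of them equal 5, not exactly one  no
C6: values 4 < 6 < 11  yes
C7: U = 15 ≠ 18, but S = 19 = 19 (second disjunct)  yes

Constraints 4, 5 are violated.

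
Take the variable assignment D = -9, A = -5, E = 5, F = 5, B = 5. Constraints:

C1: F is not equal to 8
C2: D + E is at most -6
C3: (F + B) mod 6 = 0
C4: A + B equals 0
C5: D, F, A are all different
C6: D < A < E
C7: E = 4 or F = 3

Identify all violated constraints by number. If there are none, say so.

Constraints 2, 3, and 7 do not hold.

C1: F = 5, and 5 ≠ 8 — holds.
C2: D + E = -9 + 5 = -4; -4 > -6, bound -6 not met — fails.
C3: F + B = 10; 10 mod 6 = 4, not 0 — fails.
C4: A + B = -5 + 5 = 0 — holds.
C5: values -9, 5, -5 are pairwise distinct — holds.
C6: values -9 < -5 < 5 — holds.
C7: E = 5 ≠ 4 and F = 5 ≠ 3; both disjuncts false — fails.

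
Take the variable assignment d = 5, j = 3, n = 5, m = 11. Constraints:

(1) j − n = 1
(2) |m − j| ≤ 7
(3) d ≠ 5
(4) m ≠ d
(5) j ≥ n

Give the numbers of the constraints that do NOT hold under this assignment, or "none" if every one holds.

(1) j − n = 3 − 5 = -2, not 1 — fails.
(2) |11 − 3| = 8; 8 > 7, exceeds bound 7 — fails.
(3) d = 5, but 5 is required to differ — fails.
(4) m = 11, d = 5; distinct — holds.
(5) j = 3, n = 5; 3 < 5 (want ≥) — fails.

Constraints 1, 2, 3, and 5 do not hold.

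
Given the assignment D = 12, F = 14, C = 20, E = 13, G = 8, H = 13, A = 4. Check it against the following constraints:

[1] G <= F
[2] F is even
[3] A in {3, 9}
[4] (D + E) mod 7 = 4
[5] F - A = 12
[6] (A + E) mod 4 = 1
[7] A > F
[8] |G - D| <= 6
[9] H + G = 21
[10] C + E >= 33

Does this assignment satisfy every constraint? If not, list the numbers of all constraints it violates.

Violated: 3, 5, and 7.

[1] G = 8, F = 14; 8 ≤ 14 — holds.
[2] F = 14 is even — holds.
[3] A = 4 is not in {3, 9} — does not hold.
[4] D + E = 25; 25 mod 7 = 4 — holds.
[5] F - A = 14 - 4 = 10, not 12 — does not hold.
[6] A + E = 17; 17 mod 4 = 1 — holds.
[7] A = 4, F = 14; 4 ≤ 14 (want >) — does not hold.
[8] |8 - 12| = 4; 4 ≤ 6 — holds.
[9] H + G = 13 + 8 = 21 — holds.
[10] C + E = 20 + 13 = 33; 33 ≥ 33 — holds.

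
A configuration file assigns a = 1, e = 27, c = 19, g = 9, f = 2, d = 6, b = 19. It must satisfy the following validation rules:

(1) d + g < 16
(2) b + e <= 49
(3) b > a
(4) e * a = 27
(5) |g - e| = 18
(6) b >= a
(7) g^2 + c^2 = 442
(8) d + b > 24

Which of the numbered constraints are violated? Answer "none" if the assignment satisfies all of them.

All constraints are satisfied.

(1) d + g = 6 + 9 = 15; 15 < 16 — holds.
(2) b + e = 19 + 27 = 46; 46 ≤ 49 — holds.
(3) b = 19, a = 1; 19 > 1 — holds.
(4) e * a = 27 * 1 = 27 — holds.
(5) |9 - 27| = 18 — holds.
(6) b = 19, a = 1; 19 ≥ 1 — holds.
(7) g^2 + c^2 = 9^2 + 19^2 = 81 + 361 = 442 — holds.
(8) d + b = 6 + 19 = 25; 25 > 24 — holds.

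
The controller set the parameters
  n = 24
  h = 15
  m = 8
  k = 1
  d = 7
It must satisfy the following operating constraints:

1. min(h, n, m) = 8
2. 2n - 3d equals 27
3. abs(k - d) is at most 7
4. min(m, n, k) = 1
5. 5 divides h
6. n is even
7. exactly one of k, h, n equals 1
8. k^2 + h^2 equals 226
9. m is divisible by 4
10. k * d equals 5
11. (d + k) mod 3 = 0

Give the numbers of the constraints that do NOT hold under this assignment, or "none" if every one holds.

Constraints 10, 11 are violated.

1. min(15, 24, 8) = 8 — holds.
2. 2n - 3d = 2(24) - 3(7) = 27 — holds.
3. abs(1 - 7) = 6; 6 ≤ 7 — holds.
4. min(8, 24, 1) = 1 — holds.
5. 15 / 5 = 3, so 5 divides 15 — holds.
6. n = 24 is even — holds.
7. k=1, h=15, n=24; 1 of them equals 1 — holds.
8. k^2 + h^2 = 1^2 + 15^2 = 1 + 225 = 226 — holds.
9. 8 / 4 = 2, so 4 divides 8 — holds.
10. k * d = 1 * 7 = 7, not 5 — does not hold.
11. d + k = 8; 8 mod 3 = 2, not 0 — does not hold.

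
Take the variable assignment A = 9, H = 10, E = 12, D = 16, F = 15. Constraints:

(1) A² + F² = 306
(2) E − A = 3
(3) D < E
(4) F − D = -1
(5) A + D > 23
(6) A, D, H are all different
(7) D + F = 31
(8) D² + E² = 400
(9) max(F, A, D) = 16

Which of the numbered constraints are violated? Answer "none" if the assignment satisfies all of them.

Violated: 3.

(1) A² + F² = 9² + 15² = 81 + 225 = 306  ✓
(2) E − A = 12 − 9 = 3  ✓
(3) D = 16, E = 12; 16 ≥ 12 (want <)  ✗
(4) F − D = 15 − 16 = -1  ✓
(5) A + D = 9 + 16 = 25; 25 > 23  ✓
(6) values 9, 16, 10 are pairwise distinct  ✓
(7) D + F = 16 + 15 = 31  ✓
(8) D² + E² = 16² + 12² = 256 + 144 = 400  ✓
(9) max(15, 9, 16) = 16  ✓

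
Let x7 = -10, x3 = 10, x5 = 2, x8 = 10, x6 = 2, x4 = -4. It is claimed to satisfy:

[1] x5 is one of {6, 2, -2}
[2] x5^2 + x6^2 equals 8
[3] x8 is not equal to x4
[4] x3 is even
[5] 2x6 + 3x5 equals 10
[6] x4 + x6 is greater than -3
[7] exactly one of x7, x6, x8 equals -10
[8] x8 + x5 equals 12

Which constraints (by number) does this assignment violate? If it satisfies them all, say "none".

[1] x5 = 2 is in {6, 2, -2}  ✔
[2] x5^2 + x6^2 = 2^2 + 2^2 = 4 + 4 = 8  ✔
[3] x8 = 10, x4 = -4; distinct  ✔
[4] x3 = 10 is even  ✔
[5] 2x6 + 3x5 = 2(2) + 3(2) = 10  ✔
[6] x4 + x6 = -4 + 2 = -2; -2 > -3  ✔
[7] x7=-10, x6=2, x8=10; 1 of them equals -10  ✔
[8] x8 + x5 = 10 + 2 = 12  ✔

None — every constraint holds.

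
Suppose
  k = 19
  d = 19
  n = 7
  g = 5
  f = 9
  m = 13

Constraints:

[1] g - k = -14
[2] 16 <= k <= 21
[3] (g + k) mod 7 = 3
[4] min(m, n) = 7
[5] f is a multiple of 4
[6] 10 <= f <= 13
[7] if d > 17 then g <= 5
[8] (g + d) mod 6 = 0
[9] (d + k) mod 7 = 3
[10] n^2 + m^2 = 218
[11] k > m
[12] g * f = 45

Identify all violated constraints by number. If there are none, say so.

[1] g - k = 5 - 19 = -14  OK
[2] k = 19 lies in [16, 21]  OK
[3] g + k = 24; 24 mod 7 = 3  OK
[4] min(13, 7) = 7  OK
[5] 9 = 4*2 + 1, so 4 does not divide 9  FAIL
[6] f = 9 is outside [10, 13]  FAIL
[7] d = 19 > 17, so we need g ≤ 5; g = 5 ≤ 5  OK
[8] g + d = 24; 24 mod 6 = 0  OK
[9] d + k = 38; 38 mod 7 = 3  OK
[10] n^2 + m^2 = 7^2 + 13^2 = 49 + 169 = 218  OK
[11] k = 19, m = 13; 19 > 13  OK
[12] g * f = 5 * 9 = 45  OK

The assignment fails constraints 5 and 6.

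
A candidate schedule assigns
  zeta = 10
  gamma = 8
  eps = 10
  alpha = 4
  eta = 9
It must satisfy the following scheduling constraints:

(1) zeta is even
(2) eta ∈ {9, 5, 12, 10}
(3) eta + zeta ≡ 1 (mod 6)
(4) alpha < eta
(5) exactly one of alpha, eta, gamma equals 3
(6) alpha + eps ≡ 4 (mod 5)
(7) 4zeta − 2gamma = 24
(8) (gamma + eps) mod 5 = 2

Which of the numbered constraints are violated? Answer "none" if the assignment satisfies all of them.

(1) zeta = 10 is even  true
(2) eta = 9 is in {9, 5, 12, 10}  true
(3) eta + zeta = 19; 19 mod 6 = 1  true
(4) alpha = 4, eta = 9; 4 < 9  true
(5) alpha=4, eta=9, gamma=8; 0 of them equal 3, not exactly one  false
(6) alpha + eps = 14; 14 mod 5 = 4  true
(7) 4zeta − 2gamma = 4(10) − 2(8) = 24  true
(8) gamma + eps = 18; 18 mod 5 = 3, not 2  false

Violated: 5 and 8.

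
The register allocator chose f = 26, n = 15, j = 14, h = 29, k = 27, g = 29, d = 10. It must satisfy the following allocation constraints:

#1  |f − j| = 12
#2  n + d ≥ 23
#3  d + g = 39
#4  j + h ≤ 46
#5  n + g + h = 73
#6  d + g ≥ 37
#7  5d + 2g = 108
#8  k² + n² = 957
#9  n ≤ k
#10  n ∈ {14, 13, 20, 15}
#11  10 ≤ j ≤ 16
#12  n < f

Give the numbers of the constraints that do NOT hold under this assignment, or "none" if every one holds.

#1 |26 − 14| = 12  OK
#2 n + d = 15 + 10 = 25; 25 ≥ 23  OK
#3 d + g = 10 + 29 = 39  OK
#4 j + h = 14 + 29 = 43; 43 ≤ 46  OK
#5 n + g + h = 15 + 29 + 29 = 73  OK
#6 d + g = 10 + 29 = 39; 39 ≥ 37  OK
#7 5d + 2g = 5(10) + 2(29) = 108  OK
#8 k² + n² = 27² + 15² = 729 + 225 = 954, not 957  FAIL
#9 n = 15, k = 27; 15 ≤ 27  OK
#10 n = 15 is in {14, 13, 20, 15}  OK
#11 j = 14 lies in [10, 16]  OK
#12 n = 15, f = 26; 15 < 26  OK

Constraint 8 does not hold.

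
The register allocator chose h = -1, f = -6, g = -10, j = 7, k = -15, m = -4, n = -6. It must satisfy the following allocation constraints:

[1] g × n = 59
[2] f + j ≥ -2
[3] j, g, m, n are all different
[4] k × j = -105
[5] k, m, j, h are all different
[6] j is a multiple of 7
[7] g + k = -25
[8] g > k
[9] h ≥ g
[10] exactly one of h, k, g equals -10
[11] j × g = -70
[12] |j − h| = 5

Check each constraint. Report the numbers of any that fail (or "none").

Constraints 1, 12 are violated.

[1] g × n = -10 × (-6) = 60, not 59  false
[2] f + j = -6 + 7 = 1; 1 ≥ -2  true
[3] values 7, -10, -4, -6 are pairwise distinct  true
[4] k × j = -15 × 7 = -105  true
[5] values -15, -4, 7, -1 are pairwise distinct  true
[6] 7 / 7 = 1, so 7 divides 7  true
[7] g + k = -10 + (-15) = -25  true
[8] g = -10, k = -15; -10 > -15  true
[9] h = -1, g = -10; -1 ≥ -10  true
[10] h=-1, k=-15, g=-10; 1 of them equals -10  true
[11] j × g = 7 × (-10) = -70  true
[12] |7 − (-1)| = 8, not 5  false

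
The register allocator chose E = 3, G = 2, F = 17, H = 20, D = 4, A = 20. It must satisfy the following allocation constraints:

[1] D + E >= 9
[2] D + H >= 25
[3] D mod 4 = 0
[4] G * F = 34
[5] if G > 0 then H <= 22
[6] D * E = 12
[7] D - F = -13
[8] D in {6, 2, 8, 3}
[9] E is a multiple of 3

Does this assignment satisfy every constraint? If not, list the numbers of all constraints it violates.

Constraints 1, 2, and 8 do not hold.

[1] D + E = 4 + 3 = 7; 7 < 9, bound 9 not met  fails
[2] D + H = 4 + 20 = 24; 24 < 25, bound 25 not met  fails
[3] 4 mod 4 = 0  holds
[4] G * F = 2 * 17 = 34  holds
[5] G = 2 > 0, so we need H ≤ 22; H = 20 ≤ 22  holds
[6] D * E = 4 * 3 = 12  holds
[7] D - F = 4 - 17 = -13  holds
[8] D = 4 is not in {6, 2, 8, 3}  fails
[9] 3 / 3 = 1, so 3 divides 3  holds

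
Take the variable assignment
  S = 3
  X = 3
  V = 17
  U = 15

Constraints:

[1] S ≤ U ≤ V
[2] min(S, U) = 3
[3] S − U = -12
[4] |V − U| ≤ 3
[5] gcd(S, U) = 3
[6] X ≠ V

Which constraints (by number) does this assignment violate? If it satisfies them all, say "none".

The assignment satisfies every constraint.

[1] values 3 ≤ 15 ≤ 17 — holds.
[2] min(3, 15) = 3 — holds.
[3] S − U = 3 − 15 = -12 — holds.
[4] |17 − 15| = 2; 2 ≤ 3 — holds.
[5] gcd(3, 15) = 3 — holds.
[6] X = 3, V = 17; distinct — holds.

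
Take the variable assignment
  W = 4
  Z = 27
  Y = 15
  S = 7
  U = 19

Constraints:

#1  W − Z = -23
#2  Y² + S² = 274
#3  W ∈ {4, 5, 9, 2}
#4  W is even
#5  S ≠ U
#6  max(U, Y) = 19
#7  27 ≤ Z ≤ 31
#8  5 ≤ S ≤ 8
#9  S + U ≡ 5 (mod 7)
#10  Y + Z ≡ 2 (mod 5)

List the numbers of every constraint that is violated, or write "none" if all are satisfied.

No violations.

#1 W − Z = 4 − 27 = -23 — holds.
#2 Y² + S² = 15² + 7² = 225 + 49 = 274 — holds.
#3 W = 4 is in {4, 5, 9, 2} — holds.
#4 W = 4 is even — holds.
#5 S = 7, U = 19; distinct — holds.
#6 max(19, 15) = 19 — holds.
#7 Z = 27 lies in [27, 31] — holds.
#8 S = 7 lies in [5, 8] — holds.
#9 S + U = 26; 26 mod 7 = 5 — holds.
#10 Y + Z = 42; 42 mod 5 = 2 — holds.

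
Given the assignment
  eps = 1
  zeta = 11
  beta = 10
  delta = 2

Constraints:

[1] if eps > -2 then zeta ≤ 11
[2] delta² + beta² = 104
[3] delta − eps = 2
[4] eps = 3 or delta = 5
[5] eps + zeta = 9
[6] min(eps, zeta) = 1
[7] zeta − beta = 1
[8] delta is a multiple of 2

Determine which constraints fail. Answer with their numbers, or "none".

No — constraints 3, 4, and 5 are not satisfied.

[1] eps = 1 > -2, so we need zeta ≤ 11; zeta = 11 ≤ 11 — holds.
[2] delta² + beta² = 2² + 10² = 4 + 100 = 104 — holds.
[3] delta − eps = 2 − 1 = 1, not 2 — does not hold.
[4] eps = 1 ≠ 3 and delta = 2 ≠ 5; both disjuncts false — does not hold.
[5] eps + zeta = 1 + 11 = 12, not 9 — does not hold.
[6] min(1, 11) = 1 — holds.
[7] zeta − beta = 11 − 10 = 1 — holds.
[8] 2 / 2 = 1, so 2 divides 2 — holds.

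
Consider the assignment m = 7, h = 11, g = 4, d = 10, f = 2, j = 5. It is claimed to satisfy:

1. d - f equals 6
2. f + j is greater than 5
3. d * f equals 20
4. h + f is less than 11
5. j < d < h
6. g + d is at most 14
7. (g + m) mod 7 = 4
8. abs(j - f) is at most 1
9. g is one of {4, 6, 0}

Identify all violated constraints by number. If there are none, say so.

1. d - f = 10 - 2 = 8, not 6 — violated.
2. f + j = 2 + 5 = 7; 7 > 5 — OK.
3. d * f = 10 * 2 = 20 — OK.
4. h + f = 11 + 2 = 13; 13 ≥ 11, bound 11 not met — violated.
5. values 5 < 10 < 11 — OK.
6. g + d = 4 + 10 = 14; 14 ≤ 14 — OK.
7. g + m = 11; 11 mod 7 = 4 — OK.
8. abs(5 - 2) = 3; 3 > 1, exceeds bound 1 — violated.
9. g = 4 is in {4, 6, 0} — OK.

The assignment fails constraints 1, 4, 8.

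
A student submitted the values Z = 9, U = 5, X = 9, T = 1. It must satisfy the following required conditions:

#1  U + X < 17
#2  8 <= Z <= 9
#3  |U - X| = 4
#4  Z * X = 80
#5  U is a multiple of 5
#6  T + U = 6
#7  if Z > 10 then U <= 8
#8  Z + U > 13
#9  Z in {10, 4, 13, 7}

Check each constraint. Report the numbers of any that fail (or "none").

#1 U + X = 5 + 9 = 14; 14 < 17 — satisfied.
#2 Z = 9 lies in [8, 9] — satisfied.
#3 |5 - 9| = 4 — satisfied.
#4 Z * X = 9 * 9 = 81, not 80 — violated.
#5 5 / 5 = 1, so 5 divides 5 — satisfied.
#6 T + U = 1 + 5 = 6 — satisfied.
#7 Z = 9, not > 10; antecedent false, conditional vacuously true — satisfied.
#8 Z + U = 9 + 5 = 14; 14 > 13 — satisfied.
#9 Z = 9 is not in {10, 4, 13, 7} — violated.

Violated: 4, 9.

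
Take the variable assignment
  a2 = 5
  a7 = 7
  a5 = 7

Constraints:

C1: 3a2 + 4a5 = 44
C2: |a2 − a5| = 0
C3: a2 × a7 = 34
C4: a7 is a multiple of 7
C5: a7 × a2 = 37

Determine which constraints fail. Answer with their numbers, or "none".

Constraints 1, 2, 3, and 5 are violated.

C1: 3a2 + 4a5 = 3(5) + 4(7) = 43, not 44 — does not hold.
C2: |5 − 7| = 2, not 0 — does not hold.
C3: a2 × a7 = 5 × 7 = 35, not 34 — does not hold.
C4: 7 / 7 = 1, so 7 divides 7 — holds.
C5: a7 × a2 = 7 × 5 = 35, not 37 — does not hold.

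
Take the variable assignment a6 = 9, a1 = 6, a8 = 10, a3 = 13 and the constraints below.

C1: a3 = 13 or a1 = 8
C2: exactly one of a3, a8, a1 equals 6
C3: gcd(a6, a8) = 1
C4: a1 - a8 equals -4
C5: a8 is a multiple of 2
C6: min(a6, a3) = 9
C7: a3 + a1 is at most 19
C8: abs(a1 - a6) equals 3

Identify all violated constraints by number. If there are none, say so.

C1: a3 = 13 = 13 (first disjunct) — holds.
C2: a3=13, a8=10, a1=6; 1 of them equals 6 — holds.
C3: gcd(9, 10) = 1 — holds.
C4: a1 - a8 = 6 - 10 = -4 — holds.
C5: 10 / 2 = 5, so 2 divides 10 — holds.
C6: min(9, 13) = 9 — holds.
C7: a3 + a1 = 13 + 6 = 19; 19 ≤ 19 — holds.
C8: abs(6 - 9) = 3 — holds.

All constraints are satisfied.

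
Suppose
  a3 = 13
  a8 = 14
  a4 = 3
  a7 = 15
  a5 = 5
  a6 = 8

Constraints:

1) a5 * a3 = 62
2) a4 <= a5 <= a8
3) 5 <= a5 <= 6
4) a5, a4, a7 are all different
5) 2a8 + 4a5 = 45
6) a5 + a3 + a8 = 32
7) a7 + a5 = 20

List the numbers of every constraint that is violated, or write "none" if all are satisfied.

The assignment fails constraints 1 and 5.

1) a5 * a3 = 5 * 13 = 65, not 62 — violated.
2) values 3 <= 5 <= 14 — satisfied.
3) a5 = 5 lies in [5, 6] — satisfied.
4) values 5, 3, 15 are pairwise distinct — satisfied.
5) 2a8 + 4a5 = 2(14) + 4(5) = 48, not 45 — violated.
6) a5 + a3 + a8 = 5 + 13 + 14 = 32 — satisfied.
7) a7 + a5 = 15 + 5 = 20 — satisfied.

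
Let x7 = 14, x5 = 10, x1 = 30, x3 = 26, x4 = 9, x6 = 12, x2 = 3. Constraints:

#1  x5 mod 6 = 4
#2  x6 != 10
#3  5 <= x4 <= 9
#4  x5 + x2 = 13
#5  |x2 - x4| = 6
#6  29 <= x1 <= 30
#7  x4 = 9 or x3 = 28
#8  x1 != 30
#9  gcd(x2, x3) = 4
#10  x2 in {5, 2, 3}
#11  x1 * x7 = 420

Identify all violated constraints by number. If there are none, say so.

Violated: 8, 9.

#1 10 mod 6 = 4 — OK.
#2 x6 = 12, and 12 ≠ 10 — OK.
#3 x4 = 9 lies in [5, 9] — OK.
#4 x5 + x2 = 10 + 3 = 13 — OK.
#5 |3 - 9| = 6 — OK.
#6 x1 = 30 lies in [29, 30] — OK.
#7 x4 = 9 = 9 (first disjunct) — OK.
#8 x1 = 30, but 30 is required to differ — violated.
#9 gcd(3, 26) = 1, not 4 — violated.
#10 x2 = 3 is in {5, 2, 3} — OK.
#11 x1 * x7 = 30 * 14 = 420 — OK.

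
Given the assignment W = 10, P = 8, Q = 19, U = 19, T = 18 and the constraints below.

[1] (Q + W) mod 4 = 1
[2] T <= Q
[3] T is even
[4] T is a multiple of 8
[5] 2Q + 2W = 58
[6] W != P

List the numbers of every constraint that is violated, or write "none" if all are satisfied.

Constraint 4 is violated.

[1] Q + W = 29; 29 mod 4 = 1 — satisfied.
[2] T = 18, Q = 19; 18 ≤ 19 — satisfied.
[3] T = 18 is even — satisfied.
[4] 18 = 8*2 + 2, so 8 does not divide 18 — violated.
[5] 2Q + 2W = 2(19) + 2(10) = 58 — satisfied.
[6] W = 10, P = 8; distinct — satisfied.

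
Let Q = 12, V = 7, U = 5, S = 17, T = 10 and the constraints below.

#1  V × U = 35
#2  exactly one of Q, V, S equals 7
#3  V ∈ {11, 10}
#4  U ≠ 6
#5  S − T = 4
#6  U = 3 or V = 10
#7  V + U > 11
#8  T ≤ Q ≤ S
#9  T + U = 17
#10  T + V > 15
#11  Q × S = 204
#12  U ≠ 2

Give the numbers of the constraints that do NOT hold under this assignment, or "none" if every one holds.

#1 V × U = 7 × 5 = 35  holds
#2 Q=12, V=7, S=17; 1 of them equals 7  holds
#3 V = 7 is not in {11, 10}  fails
#4 U = 5, and 5 ≠ 6  holds
#5 S − T = 17 − 10 = 7, not 4  fails
#6 U = 5 ≠ 3 and V = 7 ≠ 10; both disjuncts false  fails
#7 V + U = 7 + 5 = 12; 12 > 11  holds
#8 values 10 ≤ 12 ≤ 17  holds
#9 T + U = 10 + 5 = 15, not 17  fails
#10 T + V = 10 + 7 = 17; 17 > 15  holds
#11 Q × S = 12 × 17 = 204  holds
#12 U = 5, and 5 ≠ 2  holds

No — constraints 3, 5, 6, 9 are not satisfied.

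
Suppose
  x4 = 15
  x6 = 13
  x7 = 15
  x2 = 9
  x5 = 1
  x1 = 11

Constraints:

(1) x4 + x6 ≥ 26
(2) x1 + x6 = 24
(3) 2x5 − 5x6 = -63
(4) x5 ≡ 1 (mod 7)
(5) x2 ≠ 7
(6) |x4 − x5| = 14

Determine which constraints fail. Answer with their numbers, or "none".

All constraints are satisfied.

(1) x4 + x6 = 15 + 13 = 28; 28 ≥ 26  OK
(2) x1 + x6 = 11 + 13 = 24  OK
(3) 2x5 − 5x6 = 2(1) − 5(13) = -63  OK
(4) 1 mod 7 = 1  OK
(5) x2 = 9, and 9 ≠ 7  OK
(6) |15 − 1| = 14  OK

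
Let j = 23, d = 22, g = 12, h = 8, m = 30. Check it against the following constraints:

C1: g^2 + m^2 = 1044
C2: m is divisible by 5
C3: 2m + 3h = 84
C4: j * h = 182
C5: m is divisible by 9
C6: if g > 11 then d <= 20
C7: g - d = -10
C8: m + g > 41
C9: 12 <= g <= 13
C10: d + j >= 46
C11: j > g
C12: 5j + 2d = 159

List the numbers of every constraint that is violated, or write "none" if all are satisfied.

Constraints 4, 5, 6, 10 do not hold.

C1: g^2 + m^2 = 12^2 + 30^2 = 144 + 900 = 1044 — holds.
C2: 30 / 5 = 6, so 5 divides 30 — holds.
C3: 2m + 3h = 2(30) + 3(8) = 84 — holds.
C4: j * h = 23 * 8 = 184, not 182 — fails.
C5: 30 = 9*3 + 3, so 9 does not divide 30 — fails.
C6: g = 12 > 11, so we need d ≤ 20; but d = 22 > 20 — fails.
C7: g - d = 12 - 22 = -10 — holds.
C8: m + g = 30 + 12 = 42; 42 > 41 — holds.
C9: g = 12 lies in [12, 13] — holds.
C10: d + j = 22 + 23 = 45; 45 < 46, bound 46 not met — fails.
C11: j = 23, g = 12; 23 > 12 — holds.
C12: 5j + 2d = 5(23) + 2(22) = 159 — holds.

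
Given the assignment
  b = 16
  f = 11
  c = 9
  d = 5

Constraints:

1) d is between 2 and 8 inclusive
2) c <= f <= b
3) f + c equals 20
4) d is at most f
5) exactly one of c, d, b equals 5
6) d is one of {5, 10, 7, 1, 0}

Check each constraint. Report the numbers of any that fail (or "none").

No violations.

1) d = 5 lies in [2, 8]  ✓
2) values 9 <= 11 <= 16  ✓
3) f + c = 11 + 9 = 20  ✓
4) d = 5, f = 11; 5 ≤ 11  ✓
5) c=9, d=5, b=16; 1 of them equals 5  ✓
6) d = 5 is in {5, 10, 7, 1, 0}  ✓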